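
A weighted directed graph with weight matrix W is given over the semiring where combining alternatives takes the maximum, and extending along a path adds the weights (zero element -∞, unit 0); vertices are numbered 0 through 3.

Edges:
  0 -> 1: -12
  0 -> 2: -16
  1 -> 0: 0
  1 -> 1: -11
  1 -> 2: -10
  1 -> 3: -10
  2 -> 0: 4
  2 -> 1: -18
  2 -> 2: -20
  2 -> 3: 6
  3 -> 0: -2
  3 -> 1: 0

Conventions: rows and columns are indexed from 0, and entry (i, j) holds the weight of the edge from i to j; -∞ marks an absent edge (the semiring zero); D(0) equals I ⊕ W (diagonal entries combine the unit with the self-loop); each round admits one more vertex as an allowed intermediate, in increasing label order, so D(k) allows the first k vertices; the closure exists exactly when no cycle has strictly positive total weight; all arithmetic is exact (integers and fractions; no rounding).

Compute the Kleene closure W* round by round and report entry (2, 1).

D(0):
  [0, -12, -16, -∞]
  [0, 0, -10, -10]
  [4, -18, 0, 6]
  [-2, 0, -∞, 0]
D(1):
  [0, -12, -16, -∞]
  [0, 0, -10, -10]
  [4, -8, 0, 6]
  [-2, 0, -18, 0]
D(2):
  [0, -12, -16, -22]
  [0, 0, -10, -10]
  [4, -8, 0, 6]
  [0, 0, -10, 0]
D(3):
  [0, -12, -16, -10]
  [0, 0, -10, -4]
  [4, -8, 0, 6]
  [0, 0, -10, 0]
D(4):
  [0, -10, -16, -10]
  [0, 0, -10, -4]
  [6, 6, 0, 6]
  [0, 0, -10, 0]
Answer: W*[2][1] = 6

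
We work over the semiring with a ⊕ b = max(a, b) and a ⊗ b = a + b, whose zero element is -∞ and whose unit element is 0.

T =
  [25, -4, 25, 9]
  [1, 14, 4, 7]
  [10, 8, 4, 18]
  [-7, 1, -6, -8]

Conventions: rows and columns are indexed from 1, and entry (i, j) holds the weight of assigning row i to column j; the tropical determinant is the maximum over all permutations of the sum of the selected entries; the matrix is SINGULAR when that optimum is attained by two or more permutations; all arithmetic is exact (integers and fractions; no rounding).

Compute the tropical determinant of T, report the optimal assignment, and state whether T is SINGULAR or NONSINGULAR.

σ = (1, 2, 3, 4): 25 + 14 + 4 + (-8) = 35
σ = (1, 2, 4, 3): 25 + 14 + 18 + (-6) = 51
σ = (1, 3, 2, 4): 25 + 4 + 8 + (-8) = 29
σ = (1, 3, 4, 2): 25 + 4 + 18 + 1 = 48
σ = (1, 4, 2, 3): 25 + 7 + 8 + (-6) = 34
σ = (1, 4, 3, 2): 25 + 7 + 4 + 1 = 37
σ = (2, 1, 3, 4): (-4) + 1 + 4 + (-8) = -7
σ = (2, 1, 4, 3): (-4) + 1 + 18 + (-6) = 9
σ = (2, 3, 1, 4): (-4) + 4 + 10 + (-8) = 2
σ = (2, 3, 4, 1): (-4) + 4 + 18 + (-7) = 11
σ = (2, 4, 1, 3): (-4) + 7 + 10 + (-6) = 7
σ = (2, 4, 3, 1): (-4) + 7 + 4 + (-7) = 0
σ = (3, 1, 2, 4): 25 + 1 + 8 + (-8) = 26
σ = (3, 1, 4, 2): 25 + 1 + 18 + 1 = 45
σ = (3, 2, 1, 4): 25 + 14 + 10 + (-8) = 41
σ = (3, 2, 4, 1): 25 + 14 + 18 + (-7) = 50
σ = (3, 4, 1, 2): 25 + 7 + 10 + 1 = 43
σ = (3, 4, 2, 1): 25 + 7 + 8 + (-7) = 33
σ = (4, 1, 2, 3): 9 + 1 + 8 + (-6) = 12
σ = (4, 1, 3, 2): 9 + 1 + 4 + 1 = 15
σ = (4, 2, 1, 3): 9 + 14 + 10 + (-6) = 27
σ = (4, 2, 3, 1): 9 + 14 + 4 + (-7) = 20
σ = (4, 3, 1, 2): 9 + 4 + 10 + 1 = 24
σ = (4, 3, 2, 1): 9 + 4 + 8 + (-7) = 14
Optimal value attained by: σ = (1, 2, 4, 3).
Answer: det⊕(T) = 51; verdict: NONSINGULAR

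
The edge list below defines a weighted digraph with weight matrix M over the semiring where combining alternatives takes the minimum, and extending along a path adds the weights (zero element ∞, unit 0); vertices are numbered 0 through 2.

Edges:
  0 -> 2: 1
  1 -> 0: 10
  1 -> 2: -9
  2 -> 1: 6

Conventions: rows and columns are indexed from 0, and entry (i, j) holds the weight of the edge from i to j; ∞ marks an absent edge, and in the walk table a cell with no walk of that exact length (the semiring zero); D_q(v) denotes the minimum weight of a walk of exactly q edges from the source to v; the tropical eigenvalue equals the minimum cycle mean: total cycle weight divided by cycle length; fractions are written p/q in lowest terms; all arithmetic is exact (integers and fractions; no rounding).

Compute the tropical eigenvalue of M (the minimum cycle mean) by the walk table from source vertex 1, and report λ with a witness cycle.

q=0: [∞, 0, ∞]
q=1: [10, ∞, -9]
q=2: [∞, -3, 11]
q=3: [7, 17, -12]
Optimal cycle mean attained by: cycle 1->2->1, total (-9) + 6, length 2.
Answer: λ = -3/2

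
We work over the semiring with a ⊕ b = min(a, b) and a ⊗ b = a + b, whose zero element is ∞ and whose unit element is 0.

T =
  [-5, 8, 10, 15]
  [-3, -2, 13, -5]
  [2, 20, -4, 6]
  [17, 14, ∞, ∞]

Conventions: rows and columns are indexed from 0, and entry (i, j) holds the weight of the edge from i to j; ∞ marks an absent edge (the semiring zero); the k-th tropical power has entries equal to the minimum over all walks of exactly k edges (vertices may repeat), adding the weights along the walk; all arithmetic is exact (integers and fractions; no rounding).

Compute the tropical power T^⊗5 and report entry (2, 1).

T^⊗2:
  [-10, 3, 5, 3]
  [-8, -4, 7, -7]
  [-3, 10, -8, 2]
  [11, 12, 27, 9]
T^⊗3:
  [-15, -2, 0, -2]
  [-13, -6, 2, -9]
  [-8, 5, -12, -2]
  [6, 10, 21, 7]
T^⊗4:
  [-20, -7, -5, -7]
  [-18, -8, -3, -11]
  [-13, 0, -16, -6]
  [1, 8, 16, 5]
T^⊗5:
  [-25, -12, -10, -12]
  [-23, -10, -8, -13]
  [-18, -5, -20, -10]
  [-4, 6, 11, 3]
Key observation: the optimum is the walk 2->0->0->0->0->1, with weight 2 + (-5) + (-5) + (-5) + 8 = -5.
Optimal value attained by: walk 2->0->0->0->0->1.
Answer: (T^⊗5)[2][1] = -5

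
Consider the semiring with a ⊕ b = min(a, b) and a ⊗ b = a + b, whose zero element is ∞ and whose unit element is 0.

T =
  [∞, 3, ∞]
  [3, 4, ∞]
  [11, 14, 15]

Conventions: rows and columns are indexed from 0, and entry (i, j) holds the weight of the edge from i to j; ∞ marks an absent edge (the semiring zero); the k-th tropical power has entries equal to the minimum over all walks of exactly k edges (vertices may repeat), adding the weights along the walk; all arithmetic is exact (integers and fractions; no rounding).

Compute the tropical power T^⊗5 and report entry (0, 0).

T^⊗2:
  [6, 7, ∞]
  [7, 6, ∞]
  [17, 14, 30]
T^⊗3:
  [10, 9, ∞]
  [9, 10, ∞]
  [17, 18, 45]
T^⊗4:
  [12, 13, ∞]
  [13, 12, ∞]
  [21, 20, 60]
T^⊗5:
  [16, 15, ∞]
  [15, 16, ∞]
  [23, 24, 75]
Key observation: the optimum is the walk 0->1->0->1->1->0, with weight 3 + 3 + 3 + 4 + 3 = 16.
Optimal value attained by: walk 0->1->0->1->1->0.
Answer: (T^⊗5)[0][0] = 16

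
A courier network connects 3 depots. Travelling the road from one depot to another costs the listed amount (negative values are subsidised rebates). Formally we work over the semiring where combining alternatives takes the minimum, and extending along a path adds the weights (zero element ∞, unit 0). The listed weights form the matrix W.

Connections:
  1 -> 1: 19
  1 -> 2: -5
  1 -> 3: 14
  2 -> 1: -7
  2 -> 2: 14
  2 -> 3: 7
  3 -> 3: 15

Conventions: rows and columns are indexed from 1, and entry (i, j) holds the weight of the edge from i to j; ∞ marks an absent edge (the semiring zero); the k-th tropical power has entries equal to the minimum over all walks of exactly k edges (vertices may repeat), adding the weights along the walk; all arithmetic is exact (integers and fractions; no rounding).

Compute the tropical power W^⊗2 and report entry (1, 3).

W^⊗2:
  [-12, 9, 2]
  [7, -12, 7]
  [∞, ∞, 30]
Key observation: the optimum is the walk 1->2->3, with weight (-5) + 7 = 2.
Optimal value attained by: walk 1->2->3.
Answer: (W^⊗2)[1][3] = 2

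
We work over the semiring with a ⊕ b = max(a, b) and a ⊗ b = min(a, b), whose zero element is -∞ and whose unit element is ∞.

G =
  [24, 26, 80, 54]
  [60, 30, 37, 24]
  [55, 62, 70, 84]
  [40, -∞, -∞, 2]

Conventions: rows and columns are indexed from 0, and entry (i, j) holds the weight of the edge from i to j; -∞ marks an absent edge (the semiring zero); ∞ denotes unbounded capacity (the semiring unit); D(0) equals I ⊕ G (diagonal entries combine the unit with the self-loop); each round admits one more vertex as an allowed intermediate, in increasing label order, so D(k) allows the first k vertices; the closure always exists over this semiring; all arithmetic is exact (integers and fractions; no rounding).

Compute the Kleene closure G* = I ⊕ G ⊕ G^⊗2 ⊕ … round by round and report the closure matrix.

D(0):
  [∞, 26, 80, 54]
  [60, ∞, 37, 24]
  [55, 62, ∞, 84]
  [40, -∞, -∞, ∞]
D(1):
  [∞, 26, 80, 54]
  [60, ∞, 60, 54]
  [55, 62, ∞, 84]
  [40, 26, 40, ∞]
D(2):
  [∞, 26, 80, 54]
  [60, ∞, 60, 54]
  [60, 62, ∞, 84]
  [40, 26, 40, ∞]
D(3):
  [∞, 62, 80, 80]
  [60, ∞, 60, 60]
  [60, 62, ∞, 84]
  [40, 40, 40, ∞]
D(4):
  [∞, 62, 80, 80]
  [60, ∞, 60, 60]
  [60, 62, ∞, 84]
  [40, 40, 40, ∞]
Answer: G* = [[∞, 62, 80, 80], [60, ∞, 60, 60], [60, 62, ∞, 84], [40, 40, 40, ∞]]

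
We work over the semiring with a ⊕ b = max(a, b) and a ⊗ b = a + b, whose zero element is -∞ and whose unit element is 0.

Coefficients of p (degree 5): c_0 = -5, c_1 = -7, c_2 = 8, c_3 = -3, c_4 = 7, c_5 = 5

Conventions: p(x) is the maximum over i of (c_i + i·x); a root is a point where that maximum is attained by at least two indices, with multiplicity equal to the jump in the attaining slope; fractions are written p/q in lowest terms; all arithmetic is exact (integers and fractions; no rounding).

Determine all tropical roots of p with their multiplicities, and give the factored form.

hull edge (i=0, c=-5) to (i=2, c=8): slope 13/2, span 2
hull edge (i=2, c=8) to (i=4, c=7): slope -1/2, span 2
hull edge (i=4, c=7) to (i=5, c=5): slope -2, span 1
Factored form: p(x) = 5 ⊗ (x ⊕ (-13/2)) ⊗ (x ⊕ (-13/2)) ⊗ (x ⊕ 1/2) ⊗ (x ⊕ 1/2) ⊗ (x ⊕ 2)
Answer: roots = -13/2 (mult 2), 1/2 (mult 2), 2 (mult 1)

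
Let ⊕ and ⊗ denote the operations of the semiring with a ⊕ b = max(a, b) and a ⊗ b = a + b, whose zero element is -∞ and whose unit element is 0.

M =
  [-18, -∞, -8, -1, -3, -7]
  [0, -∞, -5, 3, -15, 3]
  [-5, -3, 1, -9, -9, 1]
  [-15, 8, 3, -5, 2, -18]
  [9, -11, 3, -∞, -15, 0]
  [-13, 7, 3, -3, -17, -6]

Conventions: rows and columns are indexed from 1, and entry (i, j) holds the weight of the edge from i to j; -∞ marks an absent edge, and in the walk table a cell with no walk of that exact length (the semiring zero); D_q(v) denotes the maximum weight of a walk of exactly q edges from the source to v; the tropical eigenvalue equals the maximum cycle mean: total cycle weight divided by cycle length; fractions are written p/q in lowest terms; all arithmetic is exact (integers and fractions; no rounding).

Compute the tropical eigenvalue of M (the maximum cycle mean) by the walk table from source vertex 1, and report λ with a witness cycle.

q=0: [0, -∞, -∞, -∞, -∞, -∞]
q=1: [-18, -∞, -8, -1, -3, -7]
q=2: [6, 7, 2, -6, 1, -3]
q=3: [10, 4, 4, 10, 3, 10]
q=4: [12, 18, 13, 9, 12, 7]
q=5: [21, 17, 15, 21, 11, 21]
q=6: [20, 29, 24, 20, 23, 20]
Optimal cycle mean attained by: cycle 2->4->2, total 3 + 8, length 2.
Answer: λ = 11/2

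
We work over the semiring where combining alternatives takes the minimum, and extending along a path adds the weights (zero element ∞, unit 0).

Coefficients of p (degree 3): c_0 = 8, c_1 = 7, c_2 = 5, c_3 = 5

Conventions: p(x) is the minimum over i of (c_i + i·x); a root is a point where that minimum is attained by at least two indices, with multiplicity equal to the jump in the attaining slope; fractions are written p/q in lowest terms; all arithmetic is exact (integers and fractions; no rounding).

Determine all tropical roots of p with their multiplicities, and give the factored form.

hull edge (i=0, c=8) to (i=2, c=5): slope -3/2, span 2
hull edge (i=2, c=5) to (i=3, c=5): slope 0, span 1
Factored form: p(x) = 5 ⊗ (x ⊕ 0) ⊗ (x ⊕ 3/2) ⊗ (x ⊕ 3/2)
Answer: roots = 0 (mult 1), 3/2 (mult 2)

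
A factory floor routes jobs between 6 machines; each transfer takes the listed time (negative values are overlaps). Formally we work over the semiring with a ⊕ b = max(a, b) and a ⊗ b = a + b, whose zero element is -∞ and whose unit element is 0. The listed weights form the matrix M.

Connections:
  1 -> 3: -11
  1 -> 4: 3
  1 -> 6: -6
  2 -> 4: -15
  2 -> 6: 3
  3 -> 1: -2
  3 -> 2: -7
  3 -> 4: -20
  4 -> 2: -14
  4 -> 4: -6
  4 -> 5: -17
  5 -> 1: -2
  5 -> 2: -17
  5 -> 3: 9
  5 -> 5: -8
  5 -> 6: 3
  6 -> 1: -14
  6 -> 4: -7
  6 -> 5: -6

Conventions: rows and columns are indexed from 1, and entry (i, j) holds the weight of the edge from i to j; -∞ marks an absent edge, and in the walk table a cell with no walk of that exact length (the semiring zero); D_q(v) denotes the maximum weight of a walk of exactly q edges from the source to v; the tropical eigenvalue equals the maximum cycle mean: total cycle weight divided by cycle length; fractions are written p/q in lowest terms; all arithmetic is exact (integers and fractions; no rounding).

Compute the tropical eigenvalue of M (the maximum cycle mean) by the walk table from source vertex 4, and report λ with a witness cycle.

q=0: [-∞, -∞, -∞, 0, -∞, -∞]
q=1: [-∞, -14, -∞, -6, -17, -∞]
q=2: [-19, -20, -8, -12, -23, -11]
q=3: [-10, -15, -14, -16, -17, -17]
q=4: [-16, -21, -8, -7, -23, -12]
q=5: [-10, -15, -14, -13, -18, -18]
q=6: [-16, -21, -9, -7, -24, -12]
Optimal cycle mean attained by: cycle 2->6->5->3->2, total 3 + (-6) + 9 + (-7), length 4.
Answer: λ = -1/4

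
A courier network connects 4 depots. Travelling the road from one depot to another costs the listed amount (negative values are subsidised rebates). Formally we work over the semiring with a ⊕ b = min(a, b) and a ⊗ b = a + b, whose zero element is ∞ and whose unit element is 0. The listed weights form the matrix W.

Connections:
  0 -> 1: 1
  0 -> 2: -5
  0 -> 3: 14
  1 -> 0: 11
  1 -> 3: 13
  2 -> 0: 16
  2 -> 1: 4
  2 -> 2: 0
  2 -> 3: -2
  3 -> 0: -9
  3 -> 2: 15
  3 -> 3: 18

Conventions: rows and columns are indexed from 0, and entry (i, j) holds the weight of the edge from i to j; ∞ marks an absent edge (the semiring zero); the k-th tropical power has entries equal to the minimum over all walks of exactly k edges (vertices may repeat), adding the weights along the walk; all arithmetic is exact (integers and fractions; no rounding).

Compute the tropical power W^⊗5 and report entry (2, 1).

W^⊗2:
  [5, -1, -5, -7]
  [4, 12, 6, 25]
  [-11, 4, 0, -2]
  [9, -8, -14, 5]
W^⊗3:
  [-16, -1, -5, -7]
  [16, 5, -1, 4]
  [-11, -10, -16, -2]
  [-4, -10, -14, -16]
W^⊗4:
  [-16, -15, -21, -7]
  [-5, 3, -1, -3]
  [-11, -12, -16, -18]
  [-25, -10, -14, -16]
W^⊗5:
  [-16, -17, -21, -23]
  [-12, -4, -10, -3]
  [-27, -12, -16, -18]
  [-25, -24, -30, -16]
Key observation: the optimum is the walk 2->2->3->0->2->1, with weight 0 + (-2) + (-9) + (-5) + 4 = -12.
Optimal value attained by: walk 2->2->3->0->2->1.
Answer: (W^⊗5)[2][1] = -12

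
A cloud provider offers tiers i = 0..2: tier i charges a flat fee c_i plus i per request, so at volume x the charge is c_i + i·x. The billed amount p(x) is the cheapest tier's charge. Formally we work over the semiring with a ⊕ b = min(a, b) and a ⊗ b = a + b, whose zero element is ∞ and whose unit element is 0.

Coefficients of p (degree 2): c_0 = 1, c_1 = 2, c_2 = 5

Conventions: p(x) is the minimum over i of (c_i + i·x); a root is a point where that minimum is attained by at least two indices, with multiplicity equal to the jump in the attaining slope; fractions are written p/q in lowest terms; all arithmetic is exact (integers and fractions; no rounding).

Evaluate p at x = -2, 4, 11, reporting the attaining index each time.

p(-2) = min(1+0·(-2)=1, 2+1·(-2)=0, 5+2·(-2)=1) = 0 (attained by i=1)
p(4) = min(1+0·4=1, 2+1·4=6, 5+2·4=13) = 1 (attained by i=0)
p(11) = min(1+0·11=1, 2+1·11=13, 5+2·11=27) = 1 (attained by i=0)
Answer: p(-2) = 0; p(4) = 1; p(11) = 1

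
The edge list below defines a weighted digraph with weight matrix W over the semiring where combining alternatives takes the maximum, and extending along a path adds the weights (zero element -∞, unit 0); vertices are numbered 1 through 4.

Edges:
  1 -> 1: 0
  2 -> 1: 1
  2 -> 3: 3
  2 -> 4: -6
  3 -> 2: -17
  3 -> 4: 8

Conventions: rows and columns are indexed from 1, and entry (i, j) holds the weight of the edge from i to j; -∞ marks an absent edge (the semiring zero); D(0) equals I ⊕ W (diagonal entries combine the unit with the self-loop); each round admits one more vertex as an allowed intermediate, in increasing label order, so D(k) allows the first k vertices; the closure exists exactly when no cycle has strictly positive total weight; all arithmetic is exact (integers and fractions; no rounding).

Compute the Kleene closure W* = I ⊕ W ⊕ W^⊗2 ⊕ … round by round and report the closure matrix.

D(0):
  [0, -∞, -∞, -∞]
  [1, 0, 3, -6]
  [-∞, -17, 0, 8]
  [-∞, -∞, -∞, 0]
D(1):
  [0, -∞, -∞, -∞]
  [1, 0, 3, -6]
  [-∞, -17, 0, 8]
  [-∞, -∞, -∞, 0]
D(2):
  [0, -∞, -∞, -∞]
  [1, 0, 3, -6]
  [-16, -17, 0, 8]
  [-∞, -∞, -∞, 0]
D(3):
  [0, -∞, -∞, -∞]
  [1, 0, 3, 11]
  [-16, -17, 0, 8]
  [-∞, -∞, -∞, 0]
D(4):
  [0, -∞, -∞, -∞]
  [1, 0, 3, 11]
  [-16, -17, 0, 8]
  [-∞, -∞, -∞, 0]
Answer: W* = [[0, -∞, -∞, -∞], [1, 0, 3, 11], [-16, -17, 0, 8], [-∞, -∞, -∞, 0]]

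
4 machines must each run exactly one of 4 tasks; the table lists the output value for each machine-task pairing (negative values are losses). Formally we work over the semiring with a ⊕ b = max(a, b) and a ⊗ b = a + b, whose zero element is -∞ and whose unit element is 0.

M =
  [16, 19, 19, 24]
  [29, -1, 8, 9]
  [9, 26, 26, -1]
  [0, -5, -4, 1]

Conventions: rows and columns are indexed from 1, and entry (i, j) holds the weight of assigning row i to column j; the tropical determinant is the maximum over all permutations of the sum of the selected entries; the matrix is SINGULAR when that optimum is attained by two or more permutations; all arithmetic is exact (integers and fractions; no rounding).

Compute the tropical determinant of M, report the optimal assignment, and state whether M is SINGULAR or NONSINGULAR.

σ = (1, 2, 3, 4): 16 + (-1) + 26 + 1 = 42
σ = (1, 2, 4, 3): 16 + (-1) + (-1) + (-4) = 10
σ = (1, 3, 2, 4): 16 + 8 + 26 + 1 = 51
σ = (1, 3, 4, 2): 16 + 8 + (-1) + (-5) = 18
σ = (1, 4, 2, 3): 16 + 9 + 26 + (-4) = 47
σ = (1, 4, 3, 2): 16 + 9 + 26 + (-5) = 46
σ = (2, 1, 3, 4): 19 + 29 + 26 + 1 = 75
σ = (2, 1, 4, 3): 19 + 29 + (-1) + (-4) = 43
σ = (2, 3, 1, 4): 19 + 8 + 9 + 1 = 37
σ = (2, 3, 4, 1): 19 + 8 + (-1) + 0 = 26
σ = (2, 4, 1, 3): 19 + 9 + 9 + (-4) = 33
σ = (2, 4, 3, 1): 19 + 9 + 26 + 0 = 54
σ = (3, 1, 2, 4): 19 + 29 + 26 + 1 = 75
σ = (3, 1, 4, 2): 19 + 29 + (-1) + (-5) = 42
σ = (3, 2, 1, 4): 19 + (-1) + 9 + 1 = 28
σ = (3, 2, 4, 1): 19 + (-1) + (-1) + 0 = 17
σ = (3, 4, 1, 2): 19 + 9 + 9 + (-5) = 32
σ = (3, 4, 2, 1): 19 + 9 + 26 + 0 = 54
σ = (4, 1, 2, 3): 24 + 29 + 26 + (-4) = 75
σ = (4, 1, 3, 2): 24 + 29 + 26 + (-5) = 74
σ = (4, 2, 1, 3): 24 + (-1) + 9 + (-4) = 28
σ = (4, 2, 3, 1): 24 + (-1) + 26 + 0 = 49
σ = (4, 3, 1, 2): 24 + 8 + 9 + (-5) = 36
σ = (4, 3, 2, 1): 24 + 8 + 26 + 0 = 58
Optimal value attained by: σ = (2, 1, 3, 4).
Answer: det⊕(M) = 75; verdict: SINGULAR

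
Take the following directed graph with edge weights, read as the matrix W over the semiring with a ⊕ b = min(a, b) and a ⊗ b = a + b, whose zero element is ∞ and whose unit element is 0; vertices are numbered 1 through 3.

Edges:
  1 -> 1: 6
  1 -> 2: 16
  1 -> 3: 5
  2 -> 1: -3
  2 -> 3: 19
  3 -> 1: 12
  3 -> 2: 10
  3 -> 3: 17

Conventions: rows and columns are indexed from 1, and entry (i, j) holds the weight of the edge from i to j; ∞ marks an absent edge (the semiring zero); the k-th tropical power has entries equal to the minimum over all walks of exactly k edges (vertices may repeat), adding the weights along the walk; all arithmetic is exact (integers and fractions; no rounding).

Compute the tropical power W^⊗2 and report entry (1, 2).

W^⊗2:
  [12, 15, 11]
  [3, 13, 2]
  [7, 27, 17]
Key observation: the optimum is the walk 1->3->2, with weight 5 + 10 = 15.
Optimal value attained by: walk 1->3->2.
Answer: (W^⊗2)[1][2] = 15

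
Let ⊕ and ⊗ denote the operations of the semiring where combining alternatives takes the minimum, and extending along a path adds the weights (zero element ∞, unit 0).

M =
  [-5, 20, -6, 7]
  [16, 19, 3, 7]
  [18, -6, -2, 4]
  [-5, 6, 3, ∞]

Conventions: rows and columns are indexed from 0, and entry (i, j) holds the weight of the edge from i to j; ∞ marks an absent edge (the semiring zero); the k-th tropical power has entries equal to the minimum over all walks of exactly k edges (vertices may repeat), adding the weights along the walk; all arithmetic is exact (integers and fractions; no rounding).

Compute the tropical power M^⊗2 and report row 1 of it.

M^⊗2:
  [-10, -12, -11, -2]
  [2, -3, 1, 7]
  [-1, -8, -4, 1]
  [-10, -3, -11, 2]
Answer: row 1 of M^⊗2 = [2, -3, 1, 7]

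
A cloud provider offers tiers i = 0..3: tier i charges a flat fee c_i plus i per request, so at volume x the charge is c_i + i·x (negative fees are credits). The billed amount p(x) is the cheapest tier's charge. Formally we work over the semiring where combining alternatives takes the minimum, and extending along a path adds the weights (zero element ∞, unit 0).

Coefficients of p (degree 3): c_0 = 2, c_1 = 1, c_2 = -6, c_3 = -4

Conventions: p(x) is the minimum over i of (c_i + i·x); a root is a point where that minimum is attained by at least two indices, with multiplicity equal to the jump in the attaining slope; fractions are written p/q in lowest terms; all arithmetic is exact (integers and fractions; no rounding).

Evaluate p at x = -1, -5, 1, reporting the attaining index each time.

p(-1) = min(2+0·(-1)=2, 1+1·(-1)=0, -6+2·(-1)=-8, -4+3·(-1)=-7) = -8 (attained by i=2)
p(-5) = min(2+0·(-5)=2, 1+1·(-5)=-4, -6+2·(-5)=-16, -4+3·(-5)=-19) = -19 (attained by i=3)
p(1) = min(2+0·1=2, 1+1·1=2, -6+2·1=-4, -4+3·1=-1) = -4 (attained by i=2)
Answer: p(-1) = -8; p(-5) = -19; p(1) = -4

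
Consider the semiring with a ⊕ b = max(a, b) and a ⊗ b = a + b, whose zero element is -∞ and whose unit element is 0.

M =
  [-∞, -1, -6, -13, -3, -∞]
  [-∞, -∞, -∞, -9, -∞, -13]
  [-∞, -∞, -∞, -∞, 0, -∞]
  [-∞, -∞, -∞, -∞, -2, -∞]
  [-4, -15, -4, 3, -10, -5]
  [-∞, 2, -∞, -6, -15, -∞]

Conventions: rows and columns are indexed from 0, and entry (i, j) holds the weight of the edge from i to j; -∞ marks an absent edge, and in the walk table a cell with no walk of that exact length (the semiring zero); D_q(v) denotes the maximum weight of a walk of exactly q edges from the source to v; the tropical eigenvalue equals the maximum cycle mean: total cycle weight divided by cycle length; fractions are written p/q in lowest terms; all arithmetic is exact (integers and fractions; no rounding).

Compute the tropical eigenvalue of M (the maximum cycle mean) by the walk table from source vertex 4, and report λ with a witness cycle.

q=0: [-∞, -∞, -∞, -∞, 0, -∞]
q=1: [-4, -15, -4, 3, -10, -5]
q=2: [-14, -3, -10, -7, 1, -15]
q=3: [-3, -13, -3, 4, -9, -4]
q=4: [-13, -2, -9, -6, 2, -14]
q=5: [-2, -12, -2, 5, -8, -3]
q=6: [-12, -1, -8, -5, 3, -13]
Optimal cycle mean attained by: cycle 3->4->3, total (-2) + 3, length 2.
Answer: λ = 1/2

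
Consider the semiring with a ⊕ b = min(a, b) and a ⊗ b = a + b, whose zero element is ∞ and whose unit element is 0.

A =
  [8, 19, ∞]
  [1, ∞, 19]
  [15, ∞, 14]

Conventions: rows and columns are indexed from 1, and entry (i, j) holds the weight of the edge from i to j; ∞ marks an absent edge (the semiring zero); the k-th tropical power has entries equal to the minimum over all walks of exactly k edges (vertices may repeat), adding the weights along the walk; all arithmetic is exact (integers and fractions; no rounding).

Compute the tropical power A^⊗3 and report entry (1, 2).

A^⊗2:
  [16, 27, 38]
  [9, 20, 33]
  [23, 34, 28]
A^⊗3:
  [24, 35, 46]
  [17, 28, 39]
  [31, 42, 42]
Key observation: the optimum is the walk 1->1->1->2, with weight 8 + 8 + 19 = 35.
Optimal value attained by: walk 1->1->1->2.
Answer: (A^⊗3)[1][2] = 35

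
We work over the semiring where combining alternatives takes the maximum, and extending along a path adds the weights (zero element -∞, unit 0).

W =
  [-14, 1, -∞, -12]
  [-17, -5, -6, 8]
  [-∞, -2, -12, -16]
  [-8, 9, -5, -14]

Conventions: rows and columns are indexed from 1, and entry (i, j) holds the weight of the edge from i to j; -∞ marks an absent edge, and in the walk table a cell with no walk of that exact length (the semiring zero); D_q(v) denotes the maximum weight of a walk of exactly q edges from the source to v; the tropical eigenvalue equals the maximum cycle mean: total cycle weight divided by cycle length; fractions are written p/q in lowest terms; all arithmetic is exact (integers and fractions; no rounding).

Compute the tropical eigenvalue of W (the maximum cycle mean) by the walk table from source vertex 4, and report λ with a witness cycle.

q=0: [-∞, -∞, -∞, 0]
q=1: [-8, 9, -5, -14]
q=2: [-8, 4, 3, 17]
q=3: [9, 26, 12, 12]
q=4: [9, 21, 20, 34]
Optimal cycle mean attained by: cycle 2->4->2, total 8 + 9, length 2.
Answer: λ = 17/2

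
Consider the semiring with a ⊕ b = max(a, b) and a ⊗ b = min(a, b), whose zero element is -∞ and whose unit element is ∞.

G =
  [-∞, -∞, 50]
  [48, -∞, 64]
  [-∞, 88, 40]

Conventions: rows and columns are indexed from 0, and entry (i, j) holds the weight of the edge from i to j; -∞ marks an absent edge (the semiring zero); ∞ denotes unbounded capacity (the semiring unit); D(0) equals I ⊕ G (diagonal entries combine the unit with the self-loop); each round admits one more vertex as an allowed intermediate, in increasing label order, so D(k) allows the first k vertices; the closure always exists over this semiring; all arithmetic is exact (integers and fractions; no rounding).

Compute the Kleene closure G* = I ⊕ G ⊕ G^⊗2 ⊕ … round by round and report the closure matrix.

D(0):
  [∞, -∞, 50]
  [48, ∞, 64]
  [-∞, 88, ∞]
D(1):
  [∞, -∞, 50]
  [48, ∞, 64]
  [-∞, 88, ∞]
D(2):
  [∞, -∞, 50]
  [48, ∞, 64]
  [48, 88, ∞]
D(3):
  [∞, 50, 50]
  [48, ∞, 64]
  [48, 88, ∞]
Answer: G* = [[∞, 50, 50], [48, ∞, 64], [48, 88, ∞]]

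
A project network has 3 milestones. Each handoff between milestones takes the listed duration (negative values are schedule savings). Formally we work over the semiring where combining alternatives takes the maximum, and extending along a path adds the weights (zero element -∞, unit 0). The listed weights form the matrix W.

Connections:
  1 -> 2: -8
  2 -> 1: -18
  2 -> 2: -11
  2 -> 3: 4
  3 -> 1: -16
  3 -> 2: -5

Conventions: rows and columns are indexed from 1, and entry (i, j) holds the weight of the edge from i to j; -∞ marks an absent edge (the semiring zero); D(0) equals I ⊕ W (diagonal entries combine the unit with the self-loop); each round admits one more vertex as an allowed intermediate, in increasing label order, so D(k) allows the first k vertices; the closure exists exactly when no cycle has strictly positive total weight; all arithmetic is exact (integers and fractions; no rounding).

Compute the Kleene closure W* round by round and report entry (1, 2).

D(0):
  [0, -8, -∞]
  [-18, 0, 4]
  [-16, -5, 0]
D(1):
  [0, -8, -∞]
  [-18, 0, 4]
  [-16, -5, 0]
D(2):
  [0, -8, -4]
  [-18, 0, 4]
  [-16, -5, 0]
D(3):
  [0, -8, -4]
  [-12, 0, 4]
  [-16, -5, 0]
Answer: W*[1][2] = -8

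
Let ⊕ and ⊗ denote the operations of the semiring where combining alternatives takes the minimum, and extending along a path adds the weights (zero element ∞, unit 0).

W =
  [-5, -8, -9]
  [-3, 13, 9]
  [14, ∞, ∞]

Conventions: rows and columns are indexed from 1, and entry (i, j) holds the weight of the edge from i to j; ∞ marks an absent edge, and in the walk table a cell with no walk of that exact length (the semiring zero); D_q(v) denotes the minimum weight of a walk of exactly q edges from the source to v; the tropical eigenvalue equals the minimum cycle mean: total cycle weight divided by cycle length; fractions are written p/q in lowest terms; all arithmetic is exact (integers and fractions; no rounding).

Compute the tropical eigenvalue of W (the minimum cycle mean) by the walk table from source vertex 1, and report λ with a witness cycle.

q=0: [0, ∞, ∞]
q=1: [-5, -8, -9]
q=2: [-11, -13, -14]
q=3: [-16, -19, -20]
Optimal cycle mean attained by: cycle 1->2->1, total (-8) + (-3), length 2.
Answer: λ = -11/2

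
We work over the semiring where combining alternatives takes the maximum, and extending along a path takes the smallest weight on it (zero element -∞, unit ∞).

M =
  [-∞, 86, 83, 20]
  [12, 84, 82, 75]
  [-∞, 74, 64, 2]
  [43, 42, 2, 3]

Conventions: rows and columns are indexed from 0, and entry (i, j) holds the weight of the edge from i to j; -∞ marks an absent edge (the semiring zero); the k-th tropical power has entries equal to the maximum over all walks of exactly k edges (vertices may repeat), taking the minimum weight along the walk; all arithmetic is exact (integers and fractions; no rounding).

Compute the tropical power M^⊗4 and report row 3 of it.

M^⊗2:
  [20, 84, 82, 75]
  [43, 84, 82, 75]
  [12, 74, 74, 74]
  [12, 43, 43, 42]
M^⊗3:
  [43, 84, 82, 75]
  [43, 84, 82, 75]
  [43, 74, 74, 74]
  [42, 43, 43, 43]
M^⊗4:
  [43, 84, 82, 75]
  [43, 84, 82, 75]
  [43, 74, 74, 74]
  [43, 43, 43, 43]
Answer: row 3 of M^⊗4 = [43, 43, 43, 43]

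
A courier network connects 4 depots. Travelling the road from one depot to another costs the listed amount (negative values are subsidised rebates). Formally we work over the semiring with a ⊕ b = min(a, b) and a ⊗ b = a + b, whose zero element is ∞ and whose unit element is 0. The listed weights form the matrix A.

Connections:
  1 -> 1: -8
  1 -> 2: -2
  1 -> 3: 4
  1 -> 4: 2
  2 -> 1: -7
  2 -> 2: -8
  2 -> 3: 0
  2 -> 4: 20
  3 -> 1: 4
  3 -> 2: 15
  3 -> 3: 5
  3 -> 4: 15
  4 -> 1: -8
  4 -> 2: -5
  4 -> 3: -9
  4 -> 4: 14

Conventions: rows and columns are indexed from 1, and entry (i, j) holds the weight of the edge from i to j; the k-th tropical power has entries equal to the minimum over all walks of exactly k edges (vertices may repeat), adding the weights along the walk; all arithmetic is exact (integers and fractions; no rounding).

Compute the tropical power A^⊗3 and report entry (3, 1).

A^⊗2:
  [-16, -10, -7, -6]
  [-15, -16, -8, -5]
  [-4, 2, 6, 6]
  [-16, -13, -5, -6]
A^⊗3:
  [-24, -18, -15, -14]
  [-23, -24, -16, -13]
  [-12, -6, -3, -2]
  [-24, -21, -15, -14]
Key observation: the optimum is the walk 3->1->1->1, with weight 4 + (-8) + (-8) = -12.
Optimal value attained by: walk 3->1->1->1.
Answer: (A^⊗3)[3][1] = -12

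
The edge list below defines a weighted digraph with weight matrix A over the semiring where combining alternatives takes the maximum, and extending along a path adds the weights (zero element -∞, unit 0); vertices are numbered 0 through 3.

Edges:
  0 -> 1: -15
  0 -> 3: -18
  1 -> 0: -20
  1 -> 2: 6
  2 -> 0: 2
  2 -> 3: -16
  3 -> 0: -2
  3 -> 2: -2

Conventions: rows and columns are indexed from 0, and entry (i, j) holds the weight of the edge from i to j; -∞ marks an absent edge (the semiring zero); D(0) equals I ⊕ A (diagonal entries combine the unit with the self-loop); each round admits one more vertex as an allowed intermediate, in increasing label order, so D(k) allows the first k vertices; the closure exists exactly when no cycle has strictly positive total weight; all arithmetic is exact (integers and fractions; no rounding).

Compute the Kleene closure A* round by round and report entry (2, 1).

D(0):
  [0, -15, -∞, -18]
  [-20, 0, 6, -∞]
  [2, -∞, 0, -16]
  [-2, -∞, -2, 0]
D(1):
  [0, -15, -∞, -18]
  [-20, 0, 6, -38]
  [2, -13, 0, -16]
  [-2, -17, -2, 0]
D(2):
  [0, -15, -9, -18]
  [-20, 0, 6, -38]
  [2, -13, 0, -16]
  [-2, -17, -2, 0]
D(3):
  [0, -15, -9, -18]
  [8, 0, 6, -10]
  [2, -13, 0, -16]
  [0, -15, -2, 0]
D(4):
  [0, -15, -9, -18]
  [8, 0, 6, -10]
  [2, -13, 0, -16]
  [0, -15, -2, 0]
Answer: A*[2][1] = -13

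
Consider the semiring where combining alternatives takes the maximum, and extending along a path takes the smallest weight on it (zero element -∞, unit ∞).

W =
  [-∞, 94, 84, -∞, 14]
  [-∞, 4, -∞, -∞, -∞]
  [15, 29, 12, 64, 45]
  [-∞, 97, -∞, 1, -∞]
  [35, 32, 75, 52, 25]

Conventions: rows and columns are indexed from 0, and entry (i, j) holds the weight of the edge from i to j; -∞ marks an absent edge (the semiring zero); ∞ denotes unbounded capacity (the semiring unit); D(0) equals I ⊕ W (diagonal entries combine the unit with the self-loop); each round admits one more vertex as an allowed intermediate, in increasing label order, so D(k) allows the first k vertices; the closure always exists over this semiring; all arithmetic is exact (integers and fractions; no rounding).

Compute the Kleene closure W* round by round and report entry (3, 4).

D(0):
  [∞, 94, 84, -∞, 14]
  [-∞, ∞, -∞, -∞, -∞]
  [15, 29, ∞, 64, 45]
  [-∞, 97, -∞, ∞, -∞]
  [35, 32, 75, 52, ∞]
D(1):
  [∞, 94, 84, -∞, 14]
  [-∞, ∞, -∞, -∞, -∞]
  [15, 29, ∞, 64, 45]
  [-∞, 97, -∞, ∞, -∞]
  [35, 35, 75, 52, ∞]
D(2):
  [∞, 94, 84, -∞, 14]
  [-∞, ∞, -∞, -∞, -∞]
  [15, 29, ∞, 64, 45]
  [-∞, 97, -∞, ∞, -∞]
  [35, 35, 75, 52, ∞]
D(3):
  [∞, 94, 84, 64, 45]
  [-∞, ∞, -∞, -∞, -∞]
  [15, 29, ∞, 64, 45]
  [-∞, 97, -∞, ∞, -∞]
  [35, 35, 75, 64, ∞]
D(4):
  [∞, 94, 84, 64, 45]
  [-∞, ∞, -∞, -∞, -∞]
  [15, 64, ∞, 64, 45]
  [-∞, 97, -∞, ∞, -∞]
  [35, 64, 75, 64, ∞]
D(5):
  [∞, 94, 84, 64, 45]
  [-∞, ∞, -∞, -∞, -∞]
  [35, 64, ∞, 64, 45]
  [-∞, 97, -∞, ∞, -∞]
  [35, 64, 75, 64, ∞]
Answer: W*[3][4] = -∞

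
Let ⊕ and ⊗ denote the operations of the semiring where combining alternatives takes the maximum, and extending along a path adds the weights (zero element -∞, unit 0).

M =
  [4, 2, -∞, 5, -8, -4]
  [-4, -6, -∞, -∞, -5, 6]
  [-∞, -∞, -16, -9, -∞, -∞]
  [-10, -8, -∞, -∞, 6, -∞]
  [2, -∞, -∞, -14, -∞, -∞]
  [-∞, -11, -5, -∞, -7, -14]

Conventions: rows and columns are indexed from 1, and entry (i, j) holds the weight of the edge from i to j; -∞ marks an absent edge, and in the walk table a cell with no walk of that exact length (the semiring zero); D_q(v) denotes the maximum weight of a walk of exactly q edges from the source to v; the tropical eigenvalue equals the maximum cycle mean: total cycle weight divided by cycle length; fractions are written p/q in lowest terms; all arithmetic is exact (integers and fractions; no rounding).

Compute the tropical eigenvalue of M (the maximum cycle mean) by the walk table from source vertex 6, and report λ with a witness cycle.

q=0: [-∞, -∞, -∞, -∞, -∞, 0]
q=1: [-∞, -11, -5, -∞, -7, -14]
q=2: [-5, -17, -19, -14, -16, -5]
q=3: [-1, -3, -10, 0, -8, -9]
q=4: [3, 1, -14, 4, 6, 3]
q=5: [8, 5, -2, 8, 10, 7]
q=6: [12, 10, 2, 13, 14, 11]
Optimal cycle mean attained by: cycle 1->4->5->1, total 5 + 6 + 2, length 3.
Answer: λ = 13/3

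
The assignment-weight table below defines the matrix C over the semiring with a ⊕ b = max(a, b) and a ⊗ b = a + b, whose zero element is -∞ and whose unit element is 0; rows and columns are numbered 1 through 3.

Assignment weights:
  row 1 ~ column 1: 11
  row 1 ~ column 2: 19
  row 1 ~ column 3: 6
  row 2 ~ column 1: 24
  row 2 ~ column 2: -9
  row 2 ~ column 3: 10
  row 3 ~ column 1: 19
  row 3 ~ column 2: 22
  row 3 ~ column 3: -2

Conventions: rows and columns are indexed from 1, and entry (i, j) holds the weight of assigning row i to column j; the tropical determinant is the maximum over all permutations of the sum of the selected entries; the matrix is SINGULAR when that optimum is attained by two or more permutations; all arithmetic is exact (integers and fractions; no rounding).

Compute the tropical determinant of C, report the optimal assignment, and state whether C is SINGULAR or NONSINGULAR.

σ = (1, 2, 3): 11 + (-9) + (-2) = 0
σ = (1, 3, 2): 11 + 10 + 22 = 43
σ = (2, 1, 3): 19 + 24 + (-2) = 41
σ = (2, 3, 1): 19 + 10 + 19 = 48
σ = (3, 1, 2): 6 + 24 + 22 = 52
σ = (3, 2, 1): 6 + (-9) + 19 = 16
Optimal value attained by: σ = (3, 1, 2).
Answer: det⊕(C) = 52; verdict: NONSINGULAR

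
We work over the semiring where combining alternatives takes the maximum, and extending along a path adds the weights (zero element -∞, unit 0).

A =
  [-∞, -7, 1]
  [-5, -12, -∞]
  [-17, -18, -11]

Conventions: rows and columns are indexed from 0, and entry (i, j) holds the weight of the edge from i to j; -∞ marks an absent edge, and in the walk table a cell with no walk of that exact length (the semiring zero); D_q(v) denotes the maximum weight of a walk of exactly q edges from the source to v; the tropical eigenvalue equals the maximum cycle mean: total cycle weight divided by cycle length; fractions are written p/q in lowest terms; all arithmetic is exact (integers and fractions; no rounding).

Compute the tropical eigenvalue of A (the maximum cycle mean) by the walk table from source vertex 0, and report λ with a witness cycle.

q=0: [0, -∞, -∞]
q=1: [-∞, -7, 1]
q=2: [-12, -17, -10]
q=3: [-22, -19, -11]
Optimal cycle mean attained by: cycle 0->1->0, total (-7) + (-5), length 2.
Answer: λ = -6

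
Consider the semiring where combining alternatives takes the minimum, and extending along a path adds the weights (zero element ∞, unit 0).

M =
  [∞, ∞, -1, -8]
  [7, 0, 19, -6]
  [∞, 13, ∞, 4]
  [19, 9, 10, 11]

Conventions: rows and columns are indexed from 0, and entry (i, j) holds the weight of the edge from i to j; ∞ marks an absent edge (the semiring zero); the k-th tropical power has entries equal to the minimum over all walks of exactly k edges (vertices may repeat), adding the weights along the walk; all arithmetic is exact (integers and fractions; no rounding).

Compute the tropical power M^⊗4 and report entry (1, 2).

M^⊗2:
  [11, 1, 2, 3]
  [7, 0, 4, -6]
  [20, 13, 14, 7]
  [16, 9, 18, 3]
M^⊗3:
  [8, 1, 10, -5]
  [7, 0, 4, -6]
  [20, 13, 17, 7]
  [16, 9, 13, 3]
M^⊗4:
  [8, 1, 5, -5]
  [7, 0, 4, -6]
  [20, 13, 17, 7]
  [16, 9, 13, 3]
Key observation: the optimum is the walk 1->1->1->3->2, with weight 0 + 0 + (-6) + 10 = 4.
Optimal value attained by: walk 1->1->1->3->2.
Answer: (M^⊗4)[1][2] = 4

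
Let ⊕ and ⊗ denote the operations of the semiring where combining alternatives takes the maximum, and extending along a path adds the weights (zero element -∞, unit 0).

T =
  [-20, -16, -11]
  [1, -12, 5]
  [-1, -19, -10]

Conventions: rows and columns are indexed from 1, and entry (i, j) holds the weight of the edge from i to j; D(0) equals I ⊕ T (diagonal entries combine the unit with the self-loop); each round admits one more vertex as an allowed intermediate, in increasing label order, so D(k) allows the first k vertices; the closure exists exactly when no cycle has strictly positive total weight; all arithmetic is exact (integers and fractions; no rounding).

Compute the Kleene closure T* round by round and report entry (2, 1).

D(0):
  [0, -16, -11]
  [1, 0, 5]
  [-1, -19, 0]
D(1):
  [0, -16, -11]
  [1, 0, 5]
  [-1, -17, 0]
D(2):
  [0, -16, -11]
  [1, 0, 5]
  [-1, -17, 0]
D(3):
  [0, -16, -11]
  [4, 0, 5]
  [-1, -17, 0]
Answer: T*[2][1] = 4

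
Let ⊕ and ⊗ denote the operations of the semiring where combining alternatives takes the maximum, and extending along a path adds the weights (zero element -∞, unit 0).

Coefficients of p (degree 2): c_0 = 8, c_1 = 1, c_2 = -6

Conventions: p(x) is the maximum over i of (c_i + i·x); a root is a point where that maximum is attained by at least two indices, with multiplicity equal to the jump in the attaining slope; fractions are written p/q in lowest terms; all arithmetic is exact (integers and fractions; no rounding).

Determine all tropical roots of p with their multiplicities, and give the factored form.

hull edge (i=0, c=8) to (i=2, c=-6): slope -7, span 2
Factored form: p(x) = -6 ⊗ (x ⊕ 7) ⊗ (x ⊕ 7)
Answer: roots = 7 (mult 2)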